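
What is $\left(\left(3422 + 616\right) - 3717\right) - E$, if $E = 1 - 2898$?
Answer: $3218$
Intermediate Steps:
$E = -2897$ ($E = 1 - 2898 = -2897$)
$\left(\left(3422 + 616\right) - 3717\right) - E = \left(\left(3422 + 616\right) - 3717\right) - -2897 = \left(4038 - 3717\right) + 2897 = 321 + 2897 = 3218$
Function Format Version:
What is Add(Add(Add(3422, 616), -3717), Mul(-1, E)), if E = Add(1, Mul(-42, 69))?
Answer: 3218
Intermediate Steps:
E = -2897 (E = Add(1, -2898) = -2897)
Add(Add(Add(3422, 616), -3717), Mul(-1, E)) = Add(Add(Add(3422, 616), -3717), Mul(-1, -2897)) = Add(Add(4038, -3717), 2897) = Add(321, 2897) = 3218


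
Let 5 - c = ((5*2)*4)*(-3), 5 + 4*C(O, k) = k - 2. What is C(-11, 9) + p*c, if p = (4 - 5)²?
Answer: 251/2 ≈ 125.50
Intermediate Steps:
C(O, k) = -7/4 + k/4 (C(O, k) = -5/4 + (k - 2)/4 = -5/4 + (-2 + k)/4 = -5/4 + (-½ + k/4) = -7/4 + k/4)
c = 125 (c = 5 - (5*2)*4*(-3) = 5 - 10*4*(-3) = 5 - 40*(-3) = 5 - 1*(-120) = 5 + 120 = 125)
p = 1 (p = (-1)² = 1)
C(-11, 9) + p*c = (-7/4 + (¼)*9) + 1*125 = (-7/4 + 9/4) + 125 = ½ + 125 = 251/2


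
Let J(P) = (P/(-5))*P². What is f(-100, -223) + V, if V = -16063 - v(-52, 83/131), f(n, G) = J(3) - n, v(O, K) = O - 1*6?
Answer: -79552/5 ≈ -15910.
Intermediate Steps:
J(P) = -P³/5 (J(P) = (P*(-⅕))*P² = (-P/5)*P² = -P³/5)
v(O, K) = -6 + O (v(O, K) = O - 6 = -6 + O)
f(n, G) = -27/5 - n (f(n, G) = -⅕*3³ - n = -⅕*27 - n = -27/5 - n)
V = -16005 (V = -16063 - (-6 - 52) = -16063 - 1*(-58) = -16063 + 58 = -16005)
f(-100, -223) + V = (-27/5 - 1*(-100)) - 16005 = (-27/5 + 100) - 16005 = 473/5 - 16005 = -79552/5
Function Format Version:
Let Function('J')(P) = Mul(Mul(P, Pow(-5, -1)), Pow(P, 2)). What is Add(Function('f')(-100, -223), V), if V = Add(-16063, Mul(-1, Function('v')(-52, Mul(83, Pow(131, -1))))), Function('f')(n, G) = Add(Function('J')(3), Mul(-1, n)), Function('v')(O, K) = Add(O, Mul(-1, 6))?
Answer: Rational(-79552, 5) ≈ -15910.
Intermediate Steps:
Function('J')(P) = Mul(Rational(-1, 5), Pow(P, 3)) (Function('J')(P) = Mul(Mul(P, Rational(-1, 5)), Pow(P, 2)) = Mul(Mul(Rational(-1, 5), P), Pow(P, 2)) = Mul(Rational(-1, 5), Pow(P, 3)))
Function('v')(O, K) = Add(-6, O) (Function('v')(O, K) = Add(O, -6) = Add(-6, O))
Function('f')(n, G) = Add(Rational(-27, 5), Mul(-1, n)) (Function('f')(n, G) = Add(Mul(Rational(-1, 5), Pow(3, 3)), Mul(-1, n)) = Add(Mul(Rational(-1, 5), 27), Mul(-1, n)) = Add(Rational(-27, 5), Mul(-1, n)))
V = -16005 (V = Add(-16063, Mul(-1, Add(-6, -52))) = Add(-16063, Mul(-1, -58)) = Add(-16063, 58) = -16005)
Add(Function('f')(-100, -223), V) = Add(Add(Rational(-27, 5), Mul(-1, -100)), -16005) = Add(Add(Rational(-27, 5), 100), -16005) = Add(Rational(473, 5), -16005) = Rational(-79552, 5)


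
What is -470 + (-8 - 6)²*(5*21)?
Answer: 20110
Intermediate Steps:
-470 + (-8 - 6)²*(5*21) = -470 + (-14)²*105 = -470 + 196*105 = -470 + 20580 = 20110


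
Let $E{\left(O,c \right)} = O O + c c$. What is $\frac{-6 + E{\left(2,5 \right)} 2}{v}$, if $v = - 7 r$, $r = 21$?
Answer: $- \frac{52}{147} \approx -0.35374$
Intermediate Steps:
$E{\left(O,c \right)} = O^{2} + c^{2}$
$v = -147$ ($v = \left(-7\right) 21 = -147$)
$\frac{-6 + E{\left(2,5 \right)} 2}{v} = \frac{-6 + \left(2^{2} + 5^{2}\right) 2}{-147} = \left(-6 + \left(4 + 25\right) 2\right) \left(- \frac{1}{147}\right) = \left(-6 + 29 \cdot 2\right) \left(- \frac{1}{147}\right) = \left(-6 + 58\right) \left(- \frac{1}{147}\right) = 52 \left(- \frac{1}{147}\right) = - \frac{52}{147}$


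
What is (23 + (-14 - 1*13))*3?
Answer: -12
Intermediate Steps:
(23 + (-14 - 1*13))*3 = (23 + (-14 - 13))*3 = (23 - 27)*3 = -4*3 = -12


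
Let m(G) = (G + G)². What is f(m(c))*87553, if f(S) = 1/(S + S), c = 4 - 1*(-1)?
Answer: 87553/200 ≈ 437.77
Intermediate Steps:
c = 5 (c = 4 + 1 = 5)
m(G) = 4*G² (m(G) = (2*G)² = 4*G²)
f(S) = 1/(2*S)
f(m(c))*87553 = (1/(2*((4*5²))))*87553 = (1/(2*((4*25))))*87553 = ((½)/100)*87553 = ((½)*(1/100))*87553 = (1/200)*87553 = 87553/200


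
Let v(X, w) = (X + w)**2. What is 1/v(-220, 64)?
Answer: 1/24336 ≈ 4.1091e-5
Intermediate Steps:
1/v(-220, 64) = 1/((-220 + 64)**2) = 1/((-156)**2) = 1/24336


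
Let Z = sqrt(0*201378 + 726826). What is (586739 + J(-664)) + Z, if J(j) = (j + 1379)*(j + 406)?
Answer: 402269 + sqrt(726826) ≈ 4.0312e+5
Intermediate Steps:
J(j) = (406 + j)*(1379 + j) (J(j) = (1379 + j)*(406 + j) = (406 + j)*(1379 + j))
Z = sqrt(726826) (Z = sqrt(0 + 726826) = sqrt(726826) ≈ 852.54)
(586739 + J(-664)) + Z = (586739 + (559874 + (-664)**2 + 1785*(-664))) + sqrt(726826) = (586739 + (559874 + 440896 - 1185240)) + sqrt(726826) = (586739 - 184470) + sqrt(726826) = 402269 + sqrt(726826)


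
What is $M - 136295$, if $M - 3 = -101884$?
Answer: $-238176$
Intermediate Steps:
$M = -101881$ ($M = 3 - 101884 = -101881$)
$M - 136295 = -101881 - 136295 = -238176$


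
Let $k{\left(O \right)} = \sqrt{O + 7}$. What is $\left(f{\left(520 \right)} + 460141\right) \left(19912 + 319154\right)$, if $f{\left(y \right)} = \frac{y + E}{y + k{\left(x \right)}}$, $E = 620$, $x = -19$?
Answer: $\frac{10547346481571718}{67603} - \frac{193267620 i \sqrt{3}}{67603} \approx 1.5602 \cdot 10^{11} - 4951.7 i$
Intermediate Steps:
$k{\left(O \right)} = \sqrt{7 + O}$
$f{\left(y \right)} = \frac{620 + y}{y + 2 i \sqrt{3}}$ ($f{\left(y \right)} = \frac{y + 620}{y + \sqrt{7 - 19}} = \frac{620 + y}{y + \sqrt{-12}} = \frac{620 + y}{y + 2 i \sqrt{3}}$)
$\left(f{\left(520 \right)} + 460141\right) \left(19912 + 319154\right) = \left(\frac{620 + 520}{520 + 2 i \sqrt{3}} + 460141\right) \left(19912 + 319154\right) = \left(\frac{1}{520 + 2 i \sqrt{3}} \cdot 1140 + 460141\right) 339066 = \left(\frac{1140}{520 + 2 i \sqrt{3}} + 460141\right) 339066 = \left(460141 + \frac{1140}{520 + 2 i \sqrt{3}}\right) 339066 = 156018168306 + \frac{386535240}{520 + 2 i \sqrt{3}}$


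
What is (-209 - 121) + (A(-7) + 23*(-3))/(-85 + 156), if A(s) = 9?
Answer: -23490/71 ≈ -330.85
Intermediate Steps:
(-209 - 121) + (A(-7) + 23*(-3))/(-85 + 156) = (-209 - 121) + (9 + 23*(-3))/(-85 + 156) = -330 + (9 - 69)/71 = -330 - 60*1/71 = -330 - 60/71 = -23490/71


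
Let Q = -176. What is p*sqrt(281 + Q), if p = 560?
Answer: 560*sqrt(105) ≈ 5738.3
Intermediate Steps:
p*sqrt(281 + Q) = 560*sqrt(281 - 176) = 560*sqrt(105)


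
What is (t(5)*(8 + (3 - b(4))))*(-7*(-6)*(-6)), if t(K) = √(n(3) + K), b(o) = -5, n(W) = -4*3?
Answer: -4032*I*√7 ≈ -10668.0*I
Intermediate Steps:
n(W) = -12
t(K) = √(-12 + K)
(t(5)*(8 + (3 - b(4))))*(-7*(-6)*(-6)) = (√(-12 + 5)*(8 + (3 - 1*(-5))))*(-7*(-6)*(-6)) = (√(-7)*(8 + (3 + 5)))*(42*(-6)) = ((I*√7)*(8 + 8))*(-252) = ((I*√7)*16)*(-252) = (16*I*√7)*(-252) = -4032*I*√7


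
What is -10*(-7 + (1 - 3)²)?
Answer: 30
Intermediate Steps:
-10*(-7 + (1 - 3)²) = -10*(-7 + (-2)²) = -10*(-7 + 4) = -10*(-3) = 30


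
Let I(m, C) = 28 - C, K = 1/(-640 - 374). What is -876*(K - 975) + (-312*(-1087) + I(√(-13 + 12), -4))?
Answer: 201663790/169 ≈ 1.1933e+6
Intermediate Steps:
K = -1/1014 (K = 1/(-1014) = -1/1014 ≈ -0.00098619)
-876*(K - 975) + (-312*(-1087) + I(√(-13 + 12), -4)) = -876*(-1/1014 - 975) + (-312*(-1087) + (28 - 1*(-4))) = -876*(-988651/1014) + (339144 + (28 + 4)) = 144343046/169 + (339144 + 32) = 144343046/169 + 339176 = 201663790/169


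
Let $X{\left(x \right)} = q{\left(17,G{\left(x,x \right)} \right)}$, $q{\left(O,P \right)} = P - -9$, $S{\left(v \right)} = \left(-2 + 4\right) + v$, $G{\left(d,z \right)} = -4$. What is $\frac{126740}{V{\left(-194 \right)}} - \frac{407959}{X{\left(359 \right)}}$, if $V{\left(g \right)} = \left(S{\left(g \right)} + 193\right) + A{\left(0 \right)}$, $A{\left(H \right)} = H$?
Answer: $\frac{225741}{5} \approx 45148.0$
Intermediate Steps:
$S{\left(v \right)} = 2 + v$
$q{\left(O,P \right)} = 9 + P$ ($q{\left(O,P \right)} = P + 9 = 9 + P$)
$X{\left(x \right)} = 5$ ($X{\left(x \right)} = 9 - 4 = 5$)
$V{\left(g \right)} = 195 + g$ ($V{\left(g \right)} = \left(\left(2 + g\right) + 193\right) + 0 = \left(195 + g\right) + 0 = 195 + g$)
$\frac{126740}{V{\left(-194 \right)}} - \frac{407959}{X{\left(359 \right)}} = \frac{126740}{195 - 194} - \frac{407959}{5} = \frac{126740}{1} - \frac{407959}{5} = 126740 \cdot 1 - \frac{407959}{5} = 126740 - \frac{407959}{5} = \frac{225741}{5}$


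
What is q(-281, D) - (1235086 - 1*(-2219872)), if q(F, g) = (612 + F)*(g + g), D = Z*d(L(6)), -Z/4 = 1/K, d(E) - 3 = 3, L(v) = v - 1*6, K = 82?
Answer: -141661222/41 ≈ -3.4552e+6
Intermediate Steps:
L(v) = -6 + v (L(v) = v - 6 = -6 + v)
d(E) = 6 (d(E) = 3 + 3 = 6)
Z = -2/41 (Z = -4/82 = -4*1/82 = -2/41 ≈ -0.048781)
D = -12/41 (D = -2/41*6 = -12/41 ≈ -0.29268)
q(F, g) = 2*g*(612 + F) (q(F, g) = (612 + F)*(2*g) = 2*g*(612 + F))
q(-281, D) - (1235086 - 1*(-2219872)) = 2*(-12/41)*(612 - 281) - (1235086 - 1*(-2219872)) = 2*(-12/41)*331 - (1235086 + 2219872) = -7944/41 - 1*3454958 = -7944/41 - 3454958 = -141661222/41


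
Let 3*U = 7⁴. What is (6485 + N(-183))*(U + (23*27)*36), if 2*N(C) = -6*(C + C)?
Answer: 526783427/3 ≈ 1.7559e+8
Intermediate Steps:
U = 2401/3 (U = (⅓)*7⁴ = (⅓)*2401 = 2401/3 ≈ 800.33)
N(C) = -6*C (N(C) = (-6*(C + C))/2 = (-12*C)/2 = -6*C)
(6485 + N(-183))*(U + (23*27)*36) = (6485 - 6*(-183))*(2401/3 + (23*27)*36) = (6485 + 1098)*(2401/3 + 621*36) = 7583*(2401/3 + 22356) = 7583*(69469/3) = 526783427/3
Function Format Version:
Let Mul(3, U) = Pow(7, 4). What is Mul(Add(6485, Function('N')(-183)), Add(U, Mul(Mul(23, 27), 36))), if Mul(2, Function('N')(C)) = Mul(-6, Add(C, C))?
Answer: Rational(526783427, 3) ≈ 1.7559e+8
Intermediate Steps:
U = Rational(2401, 3) (U = Mul(Rational(1, 3), Pow(7, 4)) = Mul(Rational(1, 3), 2401) = Rational(2401, 3) ≈ 800.33)
Function('N')(C) = Mul(-6, C) (Function('N')(C) = Mul(Rational(1, 2), Mul(-6, Add(C, C))) = Mul(Rational(1, 2), Mul(-6, Mul(2, C))) = Mul(Rational(1, 2), Mul(-12, C)) = Mul(-6, C))
Mul(Add(6485, Function('N')(-183)), Add(U, Mul(Mul(23, 27), 36))) = Mul(Add(6485, Mul(-6, -183)), Add(Rational(2401, 3), Mul(Mul(23, 27), 36))) = Mul(Add(6485, 1098), Add(Rational(2401, 3), Mul(621, 36))) = Mul(7583, Add(Rational(2401, 3), 22356)) = Mul(7583, Rational(69469, 3)) = Rational(526783427, 3)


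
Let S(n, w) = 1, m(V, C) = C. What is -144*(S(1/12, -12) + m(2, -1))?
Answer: 0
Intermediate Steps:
-144*(S(1/12, -12) + m(2, -1)) = -144*(1 - 1) = -144*0 = 0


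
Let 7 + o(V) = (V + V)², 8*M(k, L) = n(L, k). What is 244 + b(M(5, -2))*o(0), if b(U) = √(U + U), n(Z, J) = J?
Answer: 244 - 7*√5/2 ≈ 236.17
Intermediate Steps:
M(k, L) = k/8
b(U) = √2*√U (b(U) = √(2*U) = √2*√U)
o(V) = -7 + 4*V² (o(V) = -7 + (V + V)² = -7 + (2*V)² = -7 + 4*V²)
244 + b(M(5, -2))*o(0) = 244 + (√2*√((⅛)*5))*(-7 + 4*0²) = 244 + (√2*√(5/8))*(-7 + 4*0) = 244 + (√2*(√10/4))*(-7 + 0) = 244 + (√5/2)*(-7) = 244 - 7*√5/2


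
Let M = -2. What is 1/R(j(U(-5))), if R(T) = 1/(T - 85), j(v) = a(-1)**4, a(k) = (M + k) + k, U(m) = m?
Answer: 171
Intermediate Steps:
a(k) = -2 + 2*k (a(k) = (-2 + k) + k = -2 + 2*k)
j(v) = 256 (j(v) = (-2 + 2*(-1))**4 = (-2 - 2)**4 = (-4)**4 = 256)
R(T) = 1/(-85 + T)
1/R(j(U(-5))) = 1/(1/(-85 + 256)) = 1/(1/171) = 171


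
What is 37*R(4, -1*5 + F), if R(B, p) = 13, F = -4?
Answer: 481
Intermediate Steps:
37*R(4, -1*5 + F) = 37*13 = 481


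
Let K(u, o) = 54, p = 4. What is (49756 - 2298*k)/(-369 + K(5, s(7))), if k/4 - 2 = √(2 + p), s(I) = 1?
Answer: -31372/315 + 3064*√6/105 ≈ -28.115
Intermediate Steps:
k = 8 + 4*√6 (k = 8 + 4*√(2 + 4) = 8 + 4*√6 ≈ 17.798)
(49756 - 2298*k)/(-369 + K(5, s(7))) = (49756 - 2298*(8 + 4*√6))/(-369 + 54) = (49756 + (-18384 - 9192*√6))/(-315) = (31372 - 9192*√6)*(-1/315) = -31372/315 + 3064*√6/105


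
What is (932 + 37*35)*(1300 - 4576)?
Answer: -7295652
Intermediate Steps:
(932 + 37*35)*(1300 - 4576) = (932 + 1295)*(-3276) = 2227*(-3276) = -7295652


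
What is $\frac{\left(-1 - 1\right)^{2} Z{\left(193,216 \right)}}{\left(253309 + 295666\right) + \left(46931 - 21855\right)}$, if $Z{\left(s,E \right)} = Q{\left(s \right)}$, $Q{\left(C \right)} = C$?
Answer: $\frac{772}{574051} \approx 0.0013448$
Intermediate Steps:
$Z{\left(s,E \right)} = s$
$\frac{\left(-1 - 1\right)^{2} Z{\left(193,216 \right)}}{\left(253309 + 295666\right) + \left(46931 - 21855\right)} = \frac{\left(-1 - 1\right)^{2} \cdot 193}{\left(253309 + 295666\right) + \left(46931 - 21855\right)} = \frac{\left(-2\right)^{2} \cdot 193}{548975 + \left(46931 - 21855\right)} = \frac{4 \cdot 193}{548975 + 25076} = \frac{772}{574051}$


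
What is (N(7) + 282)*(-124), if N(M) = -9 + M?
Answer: -34720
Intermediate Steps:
(N(7) + 282)*(-124) = ((-9 + 7) + 282)*(-124) = (-2 + 282)*(-124) = 280*(-124) = -34720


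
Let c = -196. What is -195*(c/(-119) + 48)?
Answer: -164580/17 ≈ -9681.2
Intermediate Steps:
-195*(c/(-119) + 48) = -195*(-196/(-119) + 48) = -195*(-196*(-1/119) + 48) = -195*(28/17 + 48) = -195*844/17 = -164580/17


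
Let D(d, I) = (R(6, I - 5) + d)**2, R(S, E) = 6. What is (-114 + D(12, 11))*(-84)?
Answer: -17640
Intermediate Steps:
D(d, I) = (6 + d)**2
(-114 + D(12, 11))*(-84) = (-114 + (6 + 12)**2)*(-84) = (-114 + 18**2)*(-84) = (-114 + 324)*(-84) = 210*(-84) = -17640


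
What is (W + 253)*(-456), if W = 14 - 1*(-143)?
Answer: -186960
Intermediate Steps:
W = 157 (W = 14 + 143 = 157)
(W + 253)*(-456) = (157 + 253)*(-456) = 410*(-456) = -186960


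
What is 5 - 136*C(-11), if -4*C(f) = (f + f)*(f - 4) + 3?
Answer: 11327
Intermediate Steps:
C(f) = -¾ - f*(-4 + f)/2 (C(f) = -((f + f)*(f - 4) + 3)/4 = -((2*f)*(-4 + f) + 3)/4 = -(2*f*(-4 + f) + 3)/4 = -(3 + 2*f*(-4 + f))/4 = -¾ - f*(-4 + f)/2)
5 - 136*C(-11) = 5 - 136*(-¾ + 2*(-11) - ½*(-11)²) = 5 - 136*(-¾ - 22 - ½*121) = 5 - 136*(-¾ - 22 - 121/2) = 5 - 136*(-333/4) = 5 + 11322 = 11327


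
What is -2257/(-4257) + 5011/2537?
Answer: 629252/251163 ≈ 2.5054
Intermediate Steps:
-2257/(-4257) + 5011/2537 = -2257*(-1/4257) + 5011*(1/2537) = 2257/4257 + 5011/2537 = 629252/251163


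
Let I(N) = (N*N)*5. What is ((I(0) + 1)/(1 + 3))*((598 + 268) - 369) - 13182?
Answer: -52231/4 ≈ -13058.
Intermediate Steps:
I(N) = 5*N² (I(N) = N²*5 = 5*N²)
((I(0) + 1)/(1 + 3))*((598 + 268) - 369) - 13182 = ((5*0² + 1)/(1 + 3))*((598 + 268) - 369) - 13182 = ((5*0 + 1)/4)*(866 - 369) - 13182 = ((0 + 1)*(¼))*497 - 13182 = (1*(¼))*497 - 13182 = (¼)*497 - 13182 = 497/4 - 13182 = -52231/4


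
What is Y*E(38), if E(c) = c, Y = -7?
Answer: -266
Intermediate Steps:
Y*E(38) = -7*38 = -266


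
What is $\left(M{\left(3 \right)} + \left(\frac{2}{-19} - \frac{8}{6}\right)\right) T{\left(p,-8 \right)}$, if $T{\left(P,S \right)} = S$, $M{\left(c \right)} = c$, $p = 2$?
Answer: $- \frac{712}{57} \approx -12.491$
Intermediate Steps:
$\left(M{\left(3 \right)} + \left(\frac{2}{-19} - \frac{8}{6}\right)\right) T{\left(p,-8 \right)} = \left(3 + \left(\frac{2}{-19} - \frac{8}{6}\right)\right) \left(-8\right) = \left(3 + \left(2 \left(- \frac{1}{19}\right) - \frac{4}{3}\right)\right) \left(-8\right) = \left(3 - \frac{82}{57}\right) \left(-8\right) = \frac{89}{57} \left(-8\right) = - \frac{712}{57}$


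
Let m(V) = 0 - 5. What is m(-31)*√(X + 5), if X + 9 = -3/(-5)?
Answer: -I*√85 ≈ -9.2195*I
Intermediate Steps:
X = -42/5 (X = -9 - 3/(-5) = -9 - 3*(-⅕) = -9 + ⅗ = -42/5 ≈ -8.4000)
m(V) = -5
m(-31)*√(X + 5) = -5*√(-42/5 + 5) = -I*√85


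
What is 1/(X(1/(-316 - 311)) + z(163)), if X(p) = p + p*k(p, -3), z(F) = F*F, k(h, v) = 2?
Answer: 209/5552920 ≈ 3.7638e-5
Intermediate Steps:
z(F) = F²
X(p) = 3*p (X(p) = p + p*2 = p + 2*p = 3*p)
1/(X(1/(-316 - 311)) + z(163)) = 1/(3/(-316 - 311) + 163²) = 1/(3/(-627) + 26569) = 1/(3*(-1/627) + 26569) = 1/(-1/209 + 26569) = 1/(5552920/209) = 209/5552920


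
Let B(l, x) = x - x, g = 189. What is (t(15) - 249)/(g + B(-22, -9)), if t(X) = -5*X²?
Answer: -458/63 ≈ -7.2698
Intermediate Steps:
B(l, x) = 0
(t(15) - 249)/(g + B(-22, -9)) = (-5*15² - 249)/(189 + 0) = (-5*225 - 249)/189 = (-1125 - 249)*(1/189) = -1374*1/189 = -458/63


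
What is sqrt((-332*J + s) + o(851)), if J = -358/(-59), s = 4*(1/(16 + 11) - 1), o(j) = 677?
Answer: I*sqrt(378211299)/531 ≈ 36.625*I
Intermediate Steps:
s = -104/27 (s = 4*(1/27 - 1) = 4*(-26/27) = -104/27 ≈ -3.8519)
J = 358/59 (J = -358*(-1/59) = 358/59 ≈ 6.0678)
sqrt((-332*J + s) + o(851)) = sqrt((-332*358/59 - 104/27) + 677) = sqrt((-118856/59 - 104/27) + 677) = sqrt(-3215248/1593 + 677) = sqrt(-2136787/1593) = I*sqrt(378211299)/531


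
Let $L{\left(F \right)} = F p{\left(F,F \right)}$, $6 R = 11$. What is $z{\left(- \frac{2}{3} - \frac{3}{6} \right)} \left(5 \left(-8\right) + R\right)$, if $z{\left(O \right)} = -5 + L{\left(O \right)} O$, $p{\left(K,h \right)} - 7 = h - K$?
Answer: $- \frac{37327}{216} \approx -172.81$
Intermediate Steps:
$R = \frac{11}{6}$ ($R = \frac{1}{6} \cdot 11 = \frac{11}{6} \approx 1.8333$)
$p{\left(K,h \right)} = 7 + h - K$ ($p{\left(K,h \right)} = 7 - \left(K - h\right) = 7 + h - K$)
$L{\left(F \right)} = 7 F$ ($L{\left(F \right)} = F \left(7 + F - F\right) = F 7 = 7 F$)
$z{\left(O \right)} = -5 + 7 O^{2}$ ($z{\left(O \right)} = -5 + 7 O O = -5 + 7 O^{2}$)
$z{\left(- \frac{2}{3} - \frac{3}{6} \right)} \left(5 \left(-8\right) + R\right) = \left(-5 + 7 \left(- \frac{2}{3} - \frac{3}{6}\right)^{2}\right) \left(5 \left(-8\right) + \frac{11}{6}\right) = \left(-5 + 7 \left(\left(-2\right) \frac{1}{3} - \frac{1}{2}\right)^{2}\right) \left(-40 + \frac{11}{6}\right) = \left(-5 + 7 \left(- \frac{2}{3} - \frac{1}{2}\right)^{2}\right) \left(- \frac{229}{6}\right) = \left(-5 + 7 \left(- \frac{7}{6}\right)^{2}\right) \left(- \frac{229}{6}\right) = \left(-5 + 7 \cdot \frac{49}{36}\right) \left(- \frac{229}{6}\right) = \left(-5 + \frac{343}{36}\right) \left(- \frac{229}{6}\right) = \frac{163}{36} \left(- \frac{229}{6}\right) = - \frac{37327}{216}$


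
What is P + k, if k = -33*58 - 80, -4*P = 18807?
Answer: -26783/4 ≈ -6695.8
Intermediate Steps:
P = -18807/4 (P = -¼*18807 = -18807/4 ≈ -4701.8)
k = -1994 (k = -1914 - 80 = -1994)
P + k = -18807/4 - 1994 = -26783/4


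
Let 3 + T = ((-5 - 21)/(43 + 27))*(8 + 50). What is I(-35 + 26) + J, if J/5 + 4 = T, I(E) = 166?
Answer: 163/7 ≈ 23.286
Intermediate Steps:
T = -859/35 (T = -3 + ((-5 - 21)/(43 + 27))*(8 + 50) = -3 - 26/70*58 = -3 - 26*1/70*58 = -3 - 13/35*58 = -3 - 754/35 = -859/35 ≈ -24.543)
J = -999/7 (J = -20 + 5*(-859/35) = -20 - 859/7 = -999/7 ≈ -142.71)
I(-35 + 26) + J = 166 - 999/7 = 163/7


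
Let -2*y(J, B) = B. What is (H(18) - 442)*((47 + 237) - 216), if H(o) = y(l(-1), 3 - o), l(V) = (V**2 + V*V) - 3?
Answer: -29546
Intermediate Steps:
l(V) = -3 + 2*V**2 (l(V) = (V**2 + V**2) - 3 = 2*V**2 - 3 = -3 + 2*V**2)
y(J, B) = -B/2
H(o) = -3/2 + o/2 (H(o) = -(3 - o)/2 = -3/2 + o/2)
(H(18) - 442)*((47 + 237) - 216) = ((-3/2 + (1/2)*18) - 442)*((47 + 237) - 216) = ((-3/2 + 9) - 442)*(284 - 216) = (15/2 - 442)*68 = -869/2*68 = -29546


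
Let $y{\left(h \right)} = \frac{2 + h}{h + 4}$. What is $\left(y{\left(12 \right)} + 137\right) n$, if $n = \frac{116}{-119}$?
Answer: $- \frac{31987}{238} \approx -134.4$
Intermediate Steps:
$y{\left(h \right)} = \frac{2 + h}{4 + h}$
$n = - \frac{116}{119}$ ($n = 116 \left(- \frac{1}{119}\right) = - \frac{116}{119} \approx -0.97479$)
$\left(y{\left(12 \right)} + 137\right) n = \left(\frac{2 + 12}{4 + 12} + 137\right) \left(- \frac{116}{119}\right) = \left(\frac{1}{16} \cdot 14 + 137\right) \left(- \frac{116}{119}\right) = \left(\frac{7}{8} + 137\right) \left(- \frac{116}{119}\right) = \frac{1103}{8} \left(- \frac{116}{119}\right) = - \frac{31987}{238}$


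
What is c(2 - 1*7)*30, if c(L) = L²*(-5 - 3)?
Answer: -6000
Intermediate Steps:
c(L) = -8*L² (c(L) = L²*(-8) = -8*L²)
c(2 - 1*7)*30 = -8*(2 - 1*7)²*30 = -8*(2 - 7)²*30 = -8*(-5)²*30 = -8*25*30 = -200*30 = -6000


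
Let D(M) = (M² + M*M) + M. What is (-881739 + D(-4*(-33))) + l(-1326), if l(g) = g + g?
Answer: -849411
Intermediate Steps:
D(M) = M + 2*M² (D(M) = (M² + M²) + M = 2*M² + M = M + 2*M²)
l(g) = 2*g
(-881739 + D(-4*(-33))) + l(-1326) = (-881739 + (-4*(-33))*(1 + 2*(-4*(-33)))) + 2*(-1326) = (-881739 + 132*(1 + 2*132)) - 2652 = (-881739 + 132*(1 + 264)) - 2652 = (-881739 + 132*265) - 2652 = (-881739 + 34980) - 2652 = -846759 - 2652 = -849411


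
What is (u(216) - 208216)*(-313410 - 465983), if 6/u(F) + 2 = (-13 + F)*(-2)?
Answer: 11035183095777/68 ≈ 1.6228e+11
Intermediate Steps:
u(F) = 6/(24 - 2*F) (u(F) = 6/(-2 + (-13 + F)*(-2)) = 6/(-2 + (26 - 2*F)) = 6/(24 - 2*F))
(u(216) - 208216)*(-313410 - 465983) = (-3/(-12 + 216) - 208216)*(-313410 - 465983) = (-3/204 - 208216)*(-779393) = (-3*1/204 - 208216)*(-779393) = (-1/68 - 208216)*(-779393) = -14158689/68*(-779393) = 11035183095777/68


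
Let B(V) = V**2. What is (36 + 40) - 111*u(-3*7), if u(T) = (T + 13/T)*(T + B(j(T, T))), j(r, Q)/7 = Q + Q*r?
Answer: 20742120082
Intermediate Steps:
j(r, Q) = 7*Q + 7*Q*r (j(r, Q) = 7*(Q + Q*r) = 7*Q + 7*Q*r)
u(T) = (T + 13/T)*(T + 49*T**2*(1 + T)**2) (u(T) = (T + 13/T)*(T + (7*T*(1 + T))**2) = (T + 13/T)*(T + 49*T**2*(1 + T)**2))
(36 + 40) - 111*u(-3*7) = (36 + 40) - 111*(13 + (-3*7)**2 + 49*(-3*7)**3*(1 - 3*7)**2 + 637*(-3*7)*(1 - 3*7)**2) = 76 - 111*(13 + (-21)**2 + 49*(-21)**3*(1 - 21)**2 + 637*(-21)*(1 - 21)**2) = 76 - 111*(13 + 441 + 49*(-9261)*(-20)**2 + 637*(-21)*(-20)**2) = 76 - 111*(13 + 441 + 49*(-9261)*400 + 637*(-21)*400) = 76 - 111*(13 + 441 - 181515600 - 5350800) = 76 - 111*(-186865946) = 76 + 20742120006 = 20742120082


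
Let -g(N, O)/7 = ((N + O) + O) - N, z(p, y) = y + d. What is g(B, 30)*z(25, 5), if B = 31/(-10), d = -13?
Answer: 3360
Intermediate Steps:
B = -31/10 (B = 31*(-1/10) = -31/10 ≈ -3.1000)
z(p, y) = -13 + y (z(p, y) = y - 13 = -13 + y)
g(N, O) = -14*O (g(N, O) = -7*(((N + O) + O) - N) = -7*((N + 2*O) - N) = -14*O)
g(B, 30)*z(25, 5) = (-14*30)*(-13 + 5) = -420*(-8) = 3360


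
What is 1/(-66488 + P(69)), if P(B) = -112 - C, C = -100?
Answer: -1/66500 ≈ -1.5038e-5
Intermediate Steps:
P(B) = -12 (P(B) = -112 - 1*(-100) = -112 + 100 = -12)
1/(-66488 + P(69)) = 1/(-66488 - 12) = 1/(-66500) = -1/66500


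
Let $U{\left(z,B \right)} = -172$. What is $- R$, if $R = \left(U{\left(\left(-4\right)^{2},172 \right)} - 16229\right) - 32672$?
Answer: $49073$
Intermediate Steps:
$R = -49073$ ($R = \left(-172 - 16229\right) - 32672 = -16401 - 32672 = -49073$)
$- R = \left(-1\right) \left(-49073\right) = 49073$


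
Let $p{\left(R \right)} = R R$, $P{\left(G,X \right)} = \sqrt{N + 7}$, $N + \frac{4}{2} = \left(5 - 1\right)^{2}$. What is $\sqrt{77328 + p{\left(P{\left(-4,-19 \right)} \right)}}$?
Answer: $\sqrt{77349} \approx 278.12$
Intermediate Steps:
$N = 14$ ($N = -2 + \left(5 - 1\right)^{2} = -2 + 4^{2} = -2 + 16 = 14$)
$P{\left(G,X \right)} = \sqrt{21}$ ($P{\left(G,X \right)} = \sqrt{14 + 7} = \sqrt{21}$)
$p{\left(R \right)} = R^{2}$
$\sqrt{77328 + p{\left(P{\left(-4,-19 \right)} \right)}} = \sqrt{77328 + \left(\sqrt{21}\right)^{2}} = \sqrt{77328 + 21} = \sqrt{77349}$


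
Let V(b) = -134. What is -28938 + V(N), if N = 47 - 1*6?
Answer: -29072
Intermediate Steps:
N = 41 (N = 47 - 6 = 41)
-28938 + V(N) = -28938 - 134 = -29072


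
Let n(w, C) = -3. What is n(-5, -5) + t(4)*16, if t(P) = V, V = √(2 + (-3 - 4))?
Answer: -3 + 16*I*√5 ≈ -3.0 + 35.777*I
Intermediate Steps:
V = I*√5 (V = √(2 - 7) = √(-5) = I*√5 ≈ 2.2361*I)
t(P) = I*√5
n(-5, -5) + t(4)*16 = -3 + (I*√5)*16 = -3 + 16*I*√5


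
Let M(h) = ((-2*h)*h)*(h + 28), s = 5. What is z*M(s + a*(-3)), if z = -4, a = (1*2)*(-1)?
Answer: 37752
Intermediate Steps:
a = -2 (a = 2*(-1) = -2)
M(h) = -2*h**2*(28 + h) (M(h) = (-2*h**2)*(28 + h) = -2*h**2*(28 + h))
z*M(s + a*(-3)) = -8*(5 - 2*(-3))**2*(-28 - (5 - 2*(-3))) = -8*(5 + 6)**2*(-28 - (5 + 6)) = -8*11**2*(-28 - 1*11) = -8*121*(-28 - 11) = -8*121*(-39) = -4*(-9438) = 37752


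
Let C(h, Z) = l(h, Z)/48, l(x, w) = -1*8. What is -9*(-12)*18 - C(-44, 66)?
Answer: 11665/6 ≈ 1944.2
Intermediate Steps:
l(x, w) = -8
C(h, Z) = -⅙ (C(h, Z) = -8/48 = -8*1/48 = -⅙)
-9*(-12)*18 - C(-44, 66) = -9*(-12)*18 - 1*(-⅙) = 108*18 + ⅙ = 1944 + ⅙ = 11665/6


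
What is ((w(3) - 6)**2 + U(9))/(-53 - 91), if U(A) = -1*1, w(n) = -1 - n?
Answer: -11/16 ≈ -0.68750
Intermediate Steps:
U(A) = -1
((w(3) - 6)**2 + U(9))/(-53 - 91) = (((-1 - 1*3) - 6)**2 - 1)/(-53 - 91) = (((-1 - 3) - 6)**2 - 1)/(-144) = ((-4 - 6)**2 - 1)*(-1/144) = ((-10)**2 - 1)*(-1/144) = (100 - 1)*(-1/144) = 99*(-1/144) = -11/16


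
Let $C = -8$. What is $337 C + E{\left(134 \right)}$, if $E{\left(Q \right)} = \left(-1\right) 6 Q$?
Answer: $-3500$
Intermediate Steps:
$E{\left(Q \right)} = - 6 Q$
$337 C + E{\left(134 \right)} = 337 \left(-8\right) - 804 = -2696 - 804 = -3500$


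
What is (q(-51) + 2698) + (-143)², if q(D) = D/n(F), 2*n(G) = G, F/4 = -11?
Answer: 509285/22 ≈ 23149.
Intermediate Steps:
F = -44 (F = 4*(-11) = -44)
n(G) = G/2
q(D) = -D/22 (q(D) = D/(((½)*(-44))) = D/(-22) = D*(-1/22) = -D/22)
(q(-51) + 2698) + (-143)² = (-1/22*(-51) + 2698) + (-143)² = (51/22 + 2698) + 20449 = 59407/22 + 20449 = 509285/22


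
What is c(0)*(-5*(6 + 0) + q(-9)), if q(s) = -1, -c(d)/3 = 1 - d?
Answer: 93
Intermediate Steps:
c(d) = -3 + 3*d (c(d) = -3*(1 - d) = -3 + 3*d)
c(0)*(-5*(6 + 0) + q(-9)) = (-3 + 3*0)*(-5*(6 + 0) - 1) = (-3 + 0)*(-5*6 - 1) = -3*(-30 - 1) = -3*(-31) = 93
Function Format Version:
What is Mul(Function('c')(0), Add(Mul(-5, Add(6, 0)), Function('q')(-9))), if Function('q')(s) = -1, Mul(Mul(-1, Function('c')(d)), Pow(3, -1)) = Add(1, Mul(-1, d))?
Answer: 93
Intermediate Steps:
Function('c')(d) = Add(-3, Mul(3, d)) (Function('c')(d) = Mul(-3, Add(1, Mul(-1, d))) = Add(-3, Mul(3, d)))
Mul(Function('c')(0), Add(Mul(-5, Add(6, 0)), Function('q')(-9))) = Mul(Add(-3, Mul(3, 0)), Add(Mul(-5, Add(6, 0)), -1)) = Mul(Add(-3, 0), Add(Mul(-5, 6), -1)) = Mul(-3, Add(-30, -1)) = Mul(-3, -31) = 93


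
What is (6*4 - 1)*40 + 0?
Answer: 920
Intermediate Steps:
(6*4 - 1)*40 + 0 = (24 - 1)*40 + 0 = 23*40 + 0 = 920 + 0 = 920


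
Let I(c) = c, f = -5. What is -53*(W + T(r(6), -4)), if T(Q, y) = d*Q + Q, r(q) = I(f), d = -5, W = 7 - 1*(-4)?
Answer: -1643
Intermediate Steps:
W = 11 (W = 7 + 4 = 11)
r(q) = -5
T(Q, y) = -4*Q (T(Q, y) = -5*Q + Q = -4*Q)
-53*(W + T(r(6), -4)) = -53*(11 - 4*(-5)) = -53*(11 + 20) = -53*31 = -1643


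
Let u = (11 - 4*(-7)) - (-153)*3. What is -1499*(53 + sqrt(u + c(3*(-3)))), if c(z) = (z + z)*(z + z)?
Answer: -79447 - 1499*sqrt(822) ≈ -1.2242e+5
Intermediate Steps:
c(z) = 4*z**2 (c(z) = (2*z)*(2*z) = 4*z**2)
u = 498 (u = (11 + 28) - 1*(-459) = 39 + 459 = 498)
-1499*(53 + sqrt(u + c(3*(-3)))) = -1499*(53 + sqrt(498 + 4*(3*(-3))**2)) = -1499*(53 + sqrt(498 + 4*(-9)**2)) = -1499*(53 + sqrt(498 + 4*81)) = -1499*(53 + sqrt(498 + 324)) = -1499*(53 + sqrt(822)) = -79447 - 1499*sqrt(822)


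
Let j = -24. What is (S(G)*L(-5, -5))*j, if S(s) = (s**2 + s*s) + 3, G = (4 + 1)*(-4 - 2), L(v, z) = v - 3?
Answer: 346176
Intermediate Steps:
L(v, z) = -3 + v
G = -30 (G = 5*(-6) = -30)
S(s) = 3 + 2*s**2 (S(s) = (s**2 + s**2) + 3 = 2*s**2 + 3 = 3 + 2*s**2)
(S(G)*L(-5, -5))*j = ((3 + 2*(-30)**2)*(-3 - 5))*(-24) = ((3 + 2*900)*(-8))*(-24) = ((3 + 1800)*(-8))*(-24) = (1803*(-8))*(-24) = -14424*(-24) = 346176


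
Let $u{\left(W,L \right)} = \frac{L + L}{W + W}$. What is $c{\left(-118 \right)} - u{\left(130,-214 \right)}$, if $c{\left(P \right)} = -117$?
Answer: $- \frac{7498}{65} \approx -115.35$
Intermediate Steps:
$u{\left(W,L \right)} = \frac{L}{W}$ ($u{\left(W,L \right)} = \frac{2 L}{2 W} = 2 L \frac{1}{2 W} = \frac{L}{W}$)
$c{\left(-118 \right)} - u{\left(130,-214 \right)} = -117 - - \frac{214}{130} = -117 - \left(-214\right) \frac{1}{130} = -117 - - \frac{107}{65} = -117 + \frac{107}{65} = - \frac{7498}{65}$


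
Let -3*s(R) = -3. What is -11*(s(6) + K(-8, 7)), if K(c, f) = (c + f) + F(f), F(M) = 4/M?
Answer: -44/7 ≈ -6.2857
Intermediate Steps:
s(R) = 1 (s(R) = -⅓*(-3) = 1)
K(c, f) = c + f + 4/f (K(c, f) = (c + f) + 4/f = c + f + 4/f)
-11*(s(6) + K(-8, 7)) = -11*(1 + (-8 + 7 + 4/7)) = -11*(1 - 3/7) = -11*4/7 = -44/7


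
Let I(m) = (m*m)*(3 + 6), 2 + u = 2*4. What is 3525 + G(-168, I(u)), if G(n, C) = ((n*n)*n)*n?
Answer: 796597701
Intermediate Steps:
u = 6 (u = -2 + 2*4 = -2 + 8 = 6)
I(m) = 9*m² (I(m) = m²*9 = 9*m²)
G(n, C) = n⁴ (G(n, C) = (n²*n)*n = n³*n = n⁴)
3525 + G(-168, I(u)) = 3525 + (-168)⁴ = 3525 + 796594176 = 796597701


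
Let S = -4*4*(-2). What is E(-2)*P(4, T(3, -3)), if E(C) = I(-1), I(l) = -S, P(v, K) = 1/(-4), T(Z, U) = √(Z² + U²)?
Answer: 8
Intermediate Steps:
S = 32 (S = -16*(-2) = 32)
T(Z, U) = √(U² + Z²)
P(v, K) = -¼
I(l) = -32 (I(l) = -1*32 = -32)
E(C) = -32
E(-2)*P(4, T(3, -3)) = -32*(-¼) = 8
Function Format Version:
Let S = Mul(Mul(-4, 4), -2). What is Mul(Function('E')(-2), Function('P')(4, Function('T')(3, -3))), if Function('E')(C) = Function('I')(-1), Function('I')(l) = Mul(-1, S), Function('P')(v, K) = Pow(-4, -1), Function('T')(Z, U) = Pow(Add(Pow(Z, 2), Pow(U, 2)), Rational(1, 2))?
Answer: 8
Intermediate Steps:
S = 32 (S = Mul(-16, -2) = 32)
Function('T')(Z, U) = Pow(Add(Pow(U, 2), Pow(Z, 2)), Rational(1, 2))
Function('P')(v, K) = Rational(-1, 4)
Function('I')(l) = -32 (Function('I')(l) = Mul(-1, 32) = -32)
Function('E')(C) = -32
Mul(Function('E')(-2), Function('P')(4, Function('T')(3, -3))) = Mul(-32, Rational(-1, 4)) = 8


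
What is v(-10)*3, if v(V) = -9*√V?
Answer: -27*I*√10 ≈ -85.381*I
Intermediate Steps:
v(-10)*3 = -9*I*√10*3 = -27*I*√10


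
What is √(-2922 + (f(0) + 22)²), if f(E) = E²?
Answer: I*√2438 ≈ 49.376*I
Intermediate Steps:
√(-2922 + (f(0) + 22)²) = √(-2922 + (0² + 22)²) = √(-2922 + (0 + 22)²) = √(-2922 + 22²) = √(-2922 + 484) = √(-2438) = I*√2438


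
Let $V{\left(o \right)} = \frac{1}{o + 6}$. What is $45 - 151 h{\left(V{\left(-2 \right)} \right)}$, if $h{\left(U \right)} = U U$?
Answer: $\frac{569}{16} \approx 35.563$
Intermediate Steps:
$V{\left(o \right)} = \frac{1}{6 + o}$
$h{\left(U \right)} = U^{2}$
$45 - 151 h{\left(V{\left(-2 \right)} \right)} = 45 - 151 \left(\frac{1}{6 - 2}\right)^{2} = 45 - 151 \left(\frac{1}{4}\right)^{2} = 45 - \frac{151}{16} = \frac{569}{16}$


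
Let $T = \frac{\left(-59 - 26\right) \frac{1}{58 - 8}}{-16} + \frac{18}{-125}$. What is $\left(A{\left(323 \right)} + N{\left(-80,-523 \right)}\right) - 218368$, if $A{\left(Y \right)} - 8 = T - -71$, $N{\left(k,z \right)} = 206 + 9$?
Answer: $- \frac{872296151}{4000} \approx -2.1807 \cdot 10^{5}$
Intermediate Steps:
$T = - \frac{151}{4000}$ ($T = - \frac{85}{50} \left(- \frac{1}{16}\right) + 18 \left(- \frac{1}{125}\right) = \left(-85\right) \frac{1}{50} \left(- \frac{1}{16}\right) - \frac{18}{125} = \left(- \frac{17}{10}\right) \left(- \frac{1}{16}\right) - \frac{18}{125} = \frac{17}{160} - \frac{18}{125} = - \frac{151}{4000} \approx -0.03775$)
$N{\left(k,z \right)} = 215$
$A{\left(Y \right)} = \frac{315849}{4000}$ ($A{\left(Y \right)} = 8 - - \frac{283849}{4000} = 8 + \left(- \frac{151}{4000} + 71\right) = 8 + \frac{283849}{4000} = \frac{315849}{4000}$)
$\left(A{\left(323 \right)} + N{\left(-80,-523 \right)}\right) - 218368 = \left(\frac{315849}{4000} + 215\right) - 218368 = \frac{1175849}{4000} - 218368 = - \frac{872296151}{4000}$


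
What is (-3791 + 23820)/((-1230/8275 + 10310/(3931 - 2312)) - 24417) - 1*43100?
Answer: -2819110183909805/65407343789 ≈ -43101.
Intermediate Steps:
(-3791 + 23820)/((-1230/8275 + 10310/(3931 - 2312)) - 24417) - 1*43100 = 20029/((-1230*1/8275 + 10310/1619) - 24417) - 43100 = 20029/((-246/1655 + 10310*(1/1619)) - 24417) - 43100 = 20029/((-246/1655 + 10310/1619) - 24417) - 43100 = 20029/(16664776/2679445 - 24417) - 43100 = 20029/(-65407343789/2679445) - 43100 = 20029*(-2679445/65407343789) - 43100 = -53666603905/65407343789 - 43100 = -2819110183909805/65407343789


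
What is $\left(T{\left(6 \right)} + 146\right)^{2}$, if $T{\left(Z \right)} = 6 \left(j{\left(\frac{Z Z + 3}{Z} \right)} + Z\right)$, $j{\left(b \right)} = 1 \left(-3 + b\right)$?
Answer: $41209$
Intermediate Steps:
$j{\left(b \right)} = -3 + b$
$T{\left(Z \right)} = -18 + 6 Z + \frac{6 \left(3 + Z^{2}\right)}{Z}$ ($T{\left(Z \right)} = 6 \left(\left(-3 + \frac{Z Z + 3}{Z}\right) + Z\right) = 6 \left(\left(-3 + \frac{Z^{2} + 3}{Z}\right) + Z\right) = 6 \left(\left(-3 + \frac{3 + Z^{2}}{Z}\right) + Z\right) = 6 \left(-3 + Z + \frac{3 + Z^{2}}{Z}\right) = -18 + 6 Z + \frac{6 \left(3 + Z^{2}\right)}{Z}$)
$\left(T{\left(6 \right)} + 146\right)^{2} = \left(\left(-18 + 12 \cdot 6 + \frac{18}{6}\right) + 146\right)^{2} = \left(\left(-18 + 72 + 18 \cdot \frac{1}{6}\right) + 146\right)^{2} = \left(\left(-18 + 72 + 3\right) + 146\right)^{2} = \left(57 + 146\right)^{2} = 203^{2} = 41209$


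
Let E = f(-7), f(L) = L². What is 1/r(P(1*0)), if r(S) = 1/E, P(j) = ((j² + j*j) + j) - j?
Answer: 49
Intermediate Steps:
P(j) = 2*j² (P(j) = ((j² + j²) + j) - j = (2*j² + j) - j = (j + 2*j²) - j = 2*j²)
E = 49 (E = (-7)² = 49)
r(S) = 1/49
1/r(P(1*0)) = 1/(1/49) = 49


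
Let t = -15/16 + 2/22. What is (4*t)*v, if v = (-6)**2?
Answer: -1341/11 ≈ -121.91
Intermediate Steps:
t = -149/176 (t = -15*1/16 + 2*(1/22) = -15/16 + 1/11 = -149/176 ≈ -0.84659)
v = 36
(4*t)*v = (4*(-149/176))*36 = -149/44*36 = -1341/11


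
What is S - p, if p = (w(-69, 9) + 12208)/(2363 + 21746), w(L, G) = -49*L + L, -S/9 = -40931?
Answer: 8881233791/24109 ≈ 3.6838e+5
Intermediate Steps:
S = 368379 (S = -9*(-40931) = 368379)
w(L, G) = -48*L
p = 15520/24109 (p = (-48*(-69) + 12208)/(2363 + 21746) = (3312 + 12208)/24109 = 15520*(1/24109) = 15520/24109 ≈ 0.64374)
S - p = 368379 - 1*15520/24109 = 368379 - 15520/24109 = 8881233791/24109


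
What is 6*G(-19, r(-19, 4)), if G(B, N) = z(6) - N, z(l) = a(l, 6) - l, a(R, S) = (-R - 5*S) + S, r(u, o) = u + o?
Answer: -126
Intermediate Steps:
r(u, o) = o + u
a(R, S) = -R - 4*S
z(l) = -24 - 2*l (z(l) = (-l - 4*6) - l = (-l - 24) - l = (-24 - l) - l = -24 - 2*l)
G(B, N) = -36 - N (G(B, N) = (-24 - 2*6) - N = (-24 - 12) - N = -36 - N)
6*G(-19, r(-19, 4)) = 6*(-36 - (4 - 19)) = 6*(-36 - 1*(-15)) = 6*(-36 + 15) = 6*(-21) = -126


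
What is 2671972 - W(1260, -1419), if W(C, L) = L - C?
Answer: 2674651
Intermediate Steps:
2671972 - W(1260, -1419) = 2671972 - (-1419 - 1*1260) = 2671972 - (-1419 - 1260) = 2671972 - 1*(-2679) = 2671972 + 2679 = 2674651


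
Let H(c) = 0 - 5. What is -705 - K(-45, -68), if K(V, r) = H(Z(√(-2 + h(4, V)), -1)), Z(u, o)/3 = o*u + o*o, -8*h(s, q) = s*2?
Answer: -700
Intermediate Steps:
h(s, q) = -s/4 (h(s, q) = -s*2/8 = -s/4)
Z(u, o) = 3*o² + 3*o*u (Z(u, o) = 3*(o*u + o*o) = 3*(o*u + o²) = 3*(o² + o*u) = 3*o² + 3*o*u)
H(c) = -5
K(V, r) = -5
-705 - K(-45, -68) = -705 - 1*(-5) = -705 + 5 = -700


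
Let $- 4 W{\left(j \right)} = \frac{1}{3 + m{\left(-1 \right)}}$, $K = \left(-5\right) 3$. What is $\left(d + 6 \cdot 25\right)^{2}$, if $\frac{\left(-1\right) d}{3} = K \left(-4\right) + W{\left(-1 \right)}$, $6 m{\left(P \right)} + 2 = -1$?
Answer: $\frac{88209}{100} \approx 882.09$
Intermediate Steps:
$m{\left(P \right)} = - \frac{1}{2}$ ($m{\left(P \right)} = - \frac{1}{3} + \frac{1}{6} \left(-1\right) = - \frac{1}{3} - \frac{1}{6} = - \frac{1}{2}$)
$K = -15$
$W{\left(j \right)} = - \frac{1}{10}$ ($W{\left(j \right)} = - \frac{1}{4 \left(3 - \frac{1}{2}\right)} = - \frac{1}{4 \cdot \frac{5}{2}} = \left(- \frac{1}{4}\right) \frac{2}{5} = - \frac{1}{10}$)
$d = - \frac{1797}{10}$ ($d = - 3 \left(\left(-15\right) \left(-4\right) - \frac{1}{10}\right) = - 3 \left(60 - \frac{1}{10}\right) = \left(-3\right) \frac{599}{10} = - \frac{1797}{10} \approx -179.7$)
$\left(d + 6 \cdot 25\right)^{2} = \left(- \frac{1797}{10} + 6 \cdot 25\right)^{2} = \left(- \frac{1797}{10} + 150\right)^{2} = \left(- \frac{297}{10}\right)^{2} = \frac{88209}{100}$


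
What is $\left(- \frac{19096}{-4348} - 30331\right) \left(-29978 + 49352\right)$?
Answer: $- \frac{638664355602}{1087} \approx -5.8755 \cdot 10^{8}$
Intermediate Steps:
$\left(- \frac{19096}{-4348} - 30331\right) \left(-29978 + 49352\right) = \left(\left(-19096\right) \left(- \frac{1}{4348}\right) - 30331\right) 19374 = \left(\frac{4774}{1087} - 30331\right) 19374 = \left(- \frac{32965023}{1087}\right) 19374 = - \frac{638664355602}{1087}$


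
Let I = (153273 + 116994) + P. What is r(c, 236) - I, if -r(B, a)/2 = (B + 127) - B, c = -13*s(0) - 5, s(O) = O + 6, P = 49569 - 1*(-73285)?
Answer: -393375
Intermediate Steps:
P = 122854 (P = 49569 + 73285 = 122854)
s(O) = 6 + O
c = -83 (c = -13*(6 + 0) - 5 = -13*6 - 5 = -78 - 5 = -83)
I = 393121 (I = (153273 + 116994) + 122854 = 270267 + 122854 = 393121)
r(B, a) = -254 (r(B, a) = -2*((B + 127) - B) = -2*((127 + B) - B) = -2*127 = -254)
r(c, 236) - I = -254 - 1*393121 = -254 - 393121 = -393375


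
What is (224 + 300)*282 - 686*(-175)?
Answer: 267818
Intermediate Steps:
(224 + 300)*282 - 686*(-175) = 524*282 - 1*(-120050) = 147768 + 120050 = 267818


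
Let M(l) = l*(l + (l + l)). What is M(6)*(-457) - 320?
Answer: -49676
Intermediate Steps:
M(l) = 3*l**2 (M(l) = l*(l + 2*l) = l*(3*l) = 3*l**2)
M(6)*(-457) - 320 = (3*6**2)*(-457) - 320 = (3*36)*(-457) - 320 = 108*(-457) - 320 = -49356 - 320 = -49676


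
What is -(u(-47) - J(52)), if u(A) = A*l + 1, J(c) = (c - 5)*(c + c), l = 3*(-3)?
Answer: 4464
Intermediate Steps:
l = -9
J(c) = 2*c*(-5 + c) (J(c) = (-5 + c)*(2*c) = 2*c*(-5 + c))
u(A) = 1 - 9*A (u(A) = A*(-9) + 1 = -9*A + 1 = 1 - 9*A)
-(u(-47) - J(52)) = -((1 - 9*(-47)) - 2*52*(-5 + 52)) = -((1 + 423) - 2*52*47) = -(424 - 1*4888) = -(424 - 4888) = -1*(-4464) = 4464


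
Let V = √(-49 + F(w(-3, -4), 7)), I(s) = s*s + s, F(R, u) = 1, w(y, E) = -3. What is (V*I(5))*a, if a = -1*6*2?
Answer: -1440*I*√3 ≈ -2494.2*I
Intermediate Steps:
I(s) = s + s² (I(s) = s² + s = s + s²)
V = 4*I*√3 (V = √(-49 + 1) = √(-48) = 4*I*√3 ≈ 6.9282*I)
a = -12 (a = -6*2 = -12)
(V*I(5))*a = ((4*I*√3)*(5*(1 + 5)))*(-12) = ((4*I*√3)*(5*6))*(-12) = ((4*I*√3)*30)*(-12) = (120*I*√3)*(-12) = -1440*I*√3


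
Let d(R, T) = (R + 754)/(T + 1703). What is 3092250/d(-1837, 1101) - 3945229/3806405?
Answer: -579018984344351/72321695 ≈ -8.0062e+6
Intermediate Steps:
d(R, T) = (754 + R)/(1703 + T)
3092250/d(-1837, 1101) - 3945229/3806405 = 3092250/(((754 - 1837)/(1703 + 1101))) - 3945229/3806405 = 3092250/((-1083/2804)) - 3945229*1/3806405 = 3092250/(((1/2804)*(-1083))) - 3945229/3806405 = 3092250/(-1083/2804) - 3945229/3806405 = 3092250*(-2804/1083) - 3945229/3806405 = -152117000/19 - 3945229/3806405 = -579018984344351/72321695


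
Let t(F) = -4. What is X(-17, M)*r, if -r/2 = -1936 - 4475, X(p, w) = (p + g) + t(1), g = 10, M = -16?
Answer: -141042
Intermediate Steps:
X(p, w) = 6 + p (X(p, w) = (p + 10) - 4 = (10 + p) - 4 = 6 + p)
r = 12822 (r = -2*(-1936 - 4475) = -2*(-6411) = 12822)
X(-17, M)*r = (6 - 17)*12822 = -11*12822 = -141042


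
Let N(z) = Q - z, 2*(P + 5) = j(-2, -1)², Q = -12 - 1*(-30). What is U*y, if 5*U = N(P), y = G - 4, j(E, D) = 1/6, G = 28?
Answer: 331/3 ≈ 110.33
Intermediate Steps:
Q = 18 (Q = -12 + 30 = 18)
j(E, D) = ⅙
P = -359/72 (P = -5 + (⅙)²/2 = -5 + (½)*(1/36) = -5 + 1/72 = -359/72 ≈ -4.9861)
N(z) = 18 - z
y = 24 (y = 28 - 4 = 24)
U = 331/72 (U = (18 - 1*(-359/72))/5 = (18 + 359/72)/5 = (⅕)*(1655/72) = 331/72 ≈ 4.5972)
U*y = (331/72)*24 = 331/3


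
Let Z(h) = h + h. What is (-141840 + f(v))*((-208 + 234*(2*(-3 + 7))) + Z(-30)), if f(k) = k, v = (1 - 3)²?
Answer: -227504944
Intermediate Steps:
v = 4 (v = (-2)² = 4)
Z(h) = 2*h
(-141840 + f(v))*((-208 + 234*(2*(-3 + 7))) + Z(-30)) = (-141840 + 4)*((-208 + 234*(2*(-3 + 7))) + 2*(-30)) = -141836*((-208 + 234*(2*4)) - 60) = -141836*((-208 + 234*8) - 60) = -141836*((-208 + 1872) - 60) = -141836*(1664 - 60) = -141836*1604 = -227504944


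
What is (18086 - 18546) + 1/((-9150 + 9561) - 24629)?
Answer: -11140281/24218 ≈ -460.00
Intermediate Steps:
(18086 - 18546) + 1/((-9150 + 9561) - 24629) = -460 + 1/(411 - 24629) = -460 + 1/(-24218) = -460 - 1/24218 = -11140281/24218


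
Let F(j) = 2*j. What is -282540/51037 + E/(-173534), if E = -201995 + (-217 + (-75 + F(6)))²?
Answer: -42722378345/8856654758 ≈ -4.8238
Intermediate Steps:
E = -123595 (E = -201995 + (-217 + (-75 + 2*6))² = -201995 + (-217 + (-75 + 12))² = -201995 + (-217 - 63)² = -201995 + (-280)² = -201995 + 78400 = -123595)
-282540/51037 + E/(-173534) = -282540/51037 - 123595/(-173534) = -282540*1/51037 - 123595*(-1/173534) = -282540/51037 + 123595/173534 = -42722378345/8856654758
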